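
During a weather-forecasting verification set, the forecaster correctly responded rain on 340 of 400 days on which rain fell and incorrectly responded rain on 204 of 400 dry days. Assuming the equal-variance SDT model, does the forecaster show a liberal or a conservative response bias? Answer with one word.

z(H) = 1.036, z(FA) = 0.025
c = −½·(z(H) + z(FA)) = -0.5305
c < 0 → liberal criterion (biased toward responding “yes”).

liberal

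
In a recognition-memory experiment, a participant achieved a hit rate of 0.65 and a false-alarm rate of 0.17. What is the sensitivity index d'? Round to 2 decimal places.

d' = 1.34

z(H) = 0.385
z(FA) = -0.954
d' = z(H) − z(FA) = 0.385 − (-0.954) = 1.339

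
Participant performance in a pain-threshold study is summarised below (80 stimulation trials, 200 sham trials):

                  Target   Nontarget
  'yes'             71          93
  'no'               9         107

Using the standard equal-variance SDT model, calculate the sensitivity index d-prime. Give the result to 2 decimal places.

d-prime = 1.30

H = 71/80 = 0.8875
FA = 93/200 = 0.4650
z(H) = z(0.8875) = 1.2133
z(FA) = z(0.4650) = -0.0878
d' = z(H) − z(FA) = 1.2133 − (-0.0878) = 1.3011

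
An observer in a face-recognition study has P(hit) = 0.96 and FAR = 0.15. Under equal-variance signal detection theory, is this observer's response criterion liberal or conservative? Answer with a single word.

liberal

z(H) = 1.751, z(FA) = -1.036
c = −½·(z(H) + z(FA)) = -0.3575
c < 0 → liberal criterion (biased toward responding “yes”).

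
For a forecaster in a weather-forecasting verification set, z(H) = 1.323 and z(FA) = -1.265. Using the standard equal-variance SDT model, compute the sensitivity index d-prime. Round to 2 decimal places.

d-prime = 2.59

d' = z(H) − z(FA) = 1.323 − (-1.265) = 2.588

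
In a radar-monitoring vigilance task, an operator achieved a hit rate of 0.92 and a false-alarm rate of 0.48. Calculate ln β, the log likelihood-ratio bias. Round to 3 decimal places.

Φ⁻¹(H) = 1.4051
Φ⁻¹(FA) = -0.0502
ln β = −½·[z(H)² − z(FA)²] = −0.5 × (1.9743 − 0.0025) = -0.9859

ln β = -0.986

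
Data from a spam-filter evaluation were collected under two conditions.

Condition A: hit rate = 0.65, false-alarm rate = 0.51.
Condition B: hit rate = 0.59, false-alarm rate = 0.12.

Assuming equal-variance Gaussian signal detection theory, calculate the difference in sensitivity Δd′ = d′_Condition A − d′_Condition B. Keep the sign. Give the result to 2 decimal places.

Δd′ = -1.04

Condition A: z(0.65) = 0.385, z(0.51) = 0.025, d' = 0.360
Condition B: z(0.59) = 0.228, z(0.12) = -1.175, d' = 1.403
Δd' = d'_Condition A − d'_Condition B = 0.360 − 1.403 = -1.043
Condition B has the higher sensitivity.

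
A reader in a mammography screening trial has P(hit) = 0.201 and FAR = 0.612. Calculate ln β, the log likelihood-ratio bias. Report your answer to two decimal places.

ln β = -0.31

Φ⁻¹(0.201) = -0.838, Φ⁻¹(0.612) = 0.285
ln β = −½·[z(H)² − z(FA)²] = −0.5 × (0.702 − 0.081) = -0.3105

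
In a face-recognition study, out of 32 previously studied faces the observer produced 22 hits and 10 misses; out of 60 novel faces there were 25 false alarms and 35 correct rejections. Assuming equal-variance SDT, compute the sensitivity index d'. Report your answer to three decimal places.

H = 22/32 = 0.6875
FA = 25/60 = 0.4167
z(H) = z(0.6875) = 0.4888
z(FA) = z(0.4167) = -0.2103
d' = z(H) − z(FA) = 0.4888 − (-0.2103) = 0.6991

d' = 0.699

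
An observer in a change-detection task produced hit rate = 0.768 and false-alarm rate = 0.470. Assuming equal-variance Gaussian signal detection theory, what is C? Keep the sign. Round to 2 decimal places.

z(H) = z(0.768) = 0.7323
z(FA) = z(0.470) = -0.0753
c = −½·[z(H) + z(FA)] = −0.5 × (0.7323 + (-0.0753)) = -0.3285

C = -0.33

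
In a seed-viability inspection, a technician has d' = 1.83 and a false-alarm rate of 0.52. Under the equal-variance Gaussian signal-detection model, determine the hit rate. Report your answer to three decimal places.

hit rate = 0.970

z(false-alarm rate) = z(0.52) = 0.0502
z(H) = z(FA) + d' = 0.0502 + 1.83 = 1.8802
hit rate = Φ(1.8802) = 0.9700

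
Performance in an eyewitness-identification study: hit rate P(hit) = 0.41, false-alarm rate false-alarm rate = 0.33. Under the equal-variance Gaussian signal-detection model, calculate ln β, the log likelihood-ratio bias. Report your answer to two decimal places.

ln β = 0.07

z(0.41) = -0.228, z(0.33) = -0.440
ln β = −½·[z(H)² − z(FA)²] = −0.5 × (0.052 − 0.194) = 0.071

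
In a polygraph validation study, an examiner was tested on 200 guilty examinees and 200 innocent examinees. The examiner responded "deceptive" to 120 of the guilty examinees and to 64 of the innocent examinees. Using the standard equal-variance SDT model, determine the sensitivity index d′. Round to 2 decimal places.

d′ = 0.72

H = 120/200 = 0.6000
FA = 64/200 = 0.3200
z(H) = z(0.6000) = 0.2533
z(FA) = z(0.3200) = -0.4677
d' = z(H) − z(FA) = 0.2533 − (-0.4677) = 0.7210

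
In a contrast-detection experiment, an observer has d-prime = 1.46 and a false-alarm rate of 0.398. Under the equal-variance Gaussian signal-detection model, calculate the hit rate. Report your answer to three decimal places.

z(false-alarm rate) = z(0.398) = -0.2585
z(H) = z(FA) + d' = -0.2585 + 1.46 = 1.2015
hit rate = Φ(1.2015) = 0.8852

hit rate = 0.885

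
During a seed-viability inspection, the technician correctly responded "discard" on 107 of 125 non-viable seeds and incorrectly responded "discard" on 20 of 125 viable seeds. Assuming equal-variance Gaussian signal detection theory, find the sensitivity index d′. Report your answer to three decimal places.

H = 107/125 = 0.8560
FA = 20/125 = 0.1600
z(H) = z(0.8560) = 1.0625
z(FA) = z(0.1600) = -0.9945
d' = z(H) − z(FA) = 1.0625 − (-0.9945) = 2.0570

d′ = 2.057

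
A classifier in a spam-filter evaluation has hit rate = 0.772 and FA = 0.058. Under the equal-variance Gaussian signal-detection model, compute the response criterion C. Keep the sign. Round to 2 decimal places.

C = 0.41

z(H) = z(0.772) = 0.745
z(FA) = z(0.058) = -1.572
c = −½·[z(H) + z(FA)] = −0.5 × (0.745 + (-1.572)) = 0.4135
c > 0: the classifier has a conservative response bias.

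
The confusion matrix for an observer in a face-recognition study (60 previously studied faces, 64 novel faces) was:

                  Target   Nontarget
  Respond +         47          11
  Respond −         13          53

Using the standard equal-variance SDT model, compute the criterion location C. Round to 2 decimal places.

H = 47/60 = 0.7833
FA = 11/64 = 0.1719
z(H) = z(0.7833) = 0.783
z(FA) = z(0.1719) = -0.947
c = −½·[z(H) + z(FA)] = −0.5 × (0.783 + (-0.947)) = 0.082

C = 0.08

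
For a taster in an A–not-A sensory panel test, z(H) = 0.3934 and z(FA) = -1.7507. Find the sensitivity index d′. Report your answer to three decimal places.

d' = z(H) − z(FA) = 0.3934 − (-1.7507) = 2.1441

d′ = 2.144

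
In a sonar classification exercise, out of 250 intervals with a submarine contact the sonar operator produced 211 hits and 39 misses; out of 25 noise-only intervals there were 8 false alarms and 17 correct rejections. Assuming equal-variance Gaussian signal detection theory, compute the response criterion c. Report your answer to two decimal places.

c = -0.27

H = 211/250 = 0.8440
FA = 8/25 = 0.3200
Φ⁻¹(H) = 1.0110
Φ⁻¹(FA) = -0.4677
c = −½·[z(H) + z(FA)] = −0.5 × (1.0110 + (-0.4677)) = -0.27165
c < 0: the sonar operator has a liberal response bias.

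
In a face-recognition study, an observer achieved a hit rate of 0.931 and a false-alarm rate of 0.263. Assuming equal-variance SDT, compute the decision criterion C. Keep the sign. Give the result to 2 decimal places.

C = -0.42

Φ⁻¹(H) = Φ⁻¹(0.931) = 1.4833
Φ⁻¹(FA) = Φ⁻¹(0.263) = -0.6341
c = −½·[z(H) + z(FA)] = −0.5 × (1.4833 + (-0.6341)) = -0.4246
c < 0: the observer has a liberal response bias.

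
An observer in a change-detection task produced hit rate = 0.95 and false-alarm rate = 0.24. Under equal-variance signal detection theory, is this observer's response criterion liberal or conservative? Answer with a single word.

z(H) = 1.645, z(FA) = -0.706
c = −½·(z(H) + z(FA)) = -0.4695
c < 0 → liberal criterion (biased toward responding “yes”).

liberal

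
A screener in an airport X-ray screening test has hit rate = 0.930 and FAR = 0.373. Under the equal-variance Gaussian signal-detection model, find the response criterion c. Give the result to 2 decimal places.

z(H) = 1.476
z(FA) = -0.324
c = −½·[z(H) + z(FA)] = −0.5 × (1.476 + (-0.324)) = -0.576

c = -0.58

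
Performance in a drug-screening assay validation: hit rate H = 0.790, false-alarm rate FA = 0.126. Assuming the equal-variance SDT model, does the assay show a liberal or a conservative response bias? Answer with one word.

z(H) = 0.806, z(FA) = -1.146
c = −½·(z(H) + z(FA)) = 0.170
c > 0 → conservative criterion (biased toward responding “no”).

conservative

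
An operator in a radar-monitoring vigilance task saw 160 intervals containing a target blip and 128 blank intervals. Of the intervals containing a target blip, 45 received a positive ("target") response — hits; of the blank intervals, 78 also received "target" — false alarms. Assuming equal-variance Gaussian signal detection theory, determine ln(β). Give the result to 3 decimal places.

ln β = -0.129

H = 45/160 = 0.2812
FA = 78/128 = 0.6094
z(H) = z(0.2812) = -0.5793
z(FA) = z(0.6094) = 0.2778
ln β = −½·[z(H)² − z(FA)²] = −0.5 × (0.3356 − 0.0772) = -0.1292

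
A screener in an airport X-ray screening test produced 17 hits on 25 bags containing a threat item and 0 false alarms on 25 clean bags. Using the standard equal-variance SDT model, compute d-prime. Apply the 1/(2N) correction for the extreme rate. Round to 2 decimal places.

The false-alarm rate is 0/25 = 0, so apply the 1/(2N) correction: FA → 1/(2·25) = 0.02000.
z(H) = z(0.68000) = 0.468
z(FA) = z(0.02000) = -2.054
d' = 0.468 − (-2.054) = 2.522

d-prime = 2.52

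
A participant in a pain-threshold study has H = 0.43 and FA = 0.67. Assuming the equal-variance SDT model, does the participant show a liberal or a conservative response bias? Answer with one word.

liberal

z(H) = -0.176, z(FA) = 0.440
c = −½·(z(H) + z(FA)) = -0.132
c < 0 → liberal criterion (biased toward responding “yes”).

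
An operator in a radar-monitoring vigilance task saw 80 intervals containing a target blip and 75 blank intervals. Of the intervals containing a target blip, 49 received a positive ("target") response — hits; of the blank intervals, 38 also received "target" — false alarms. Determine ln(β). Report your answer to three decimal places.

ln β = -0.041

H = 49/80 = 0.6125
FA = 38/75 = 0.5067
Φ⁻¹(H) = 0.2858
Φ⁻¹(FA) = 0.0168
ln β = −½·[z(H)² − z(FA)²] = −0.5 × (0.0817 − 0.0003) = -0.0407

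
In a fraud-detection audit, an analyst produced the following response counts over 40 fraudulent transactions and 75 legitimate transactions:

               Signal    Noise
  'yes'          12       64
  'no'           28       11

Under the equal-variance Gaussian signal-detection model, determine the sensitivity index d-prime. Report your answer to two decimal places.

H = 12/40 = 0.3000
FA = 64/75 = 0.8533
z(0.3000) = -0.5244, z(0.8533) = 1.0507
d' = z(H) − z(FA) = -0.5244 − 1.0507 = -1.5751

d-prime = -1.58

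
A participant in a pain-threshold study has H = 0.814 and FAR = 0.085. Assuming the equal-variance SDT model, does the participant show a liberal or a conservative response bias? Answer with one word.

z(H) = 0.893, z(FA) = -1.372
c = −½·(z(H) + z(FA)) = 0.2395
c > 0 → conservative criterion (biased toward responding “no”).

conservative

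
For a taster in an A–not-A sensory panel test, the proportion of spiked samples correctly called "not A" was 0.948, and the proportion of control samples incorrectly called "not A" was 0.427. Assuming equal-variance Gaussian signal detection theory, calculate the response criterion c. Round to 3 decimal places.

Φ⁻¹(H) = Φ⁻¹(0.948) = 1.6258
Φ⁻¹(FA) = Φ⁻¹(0.427) = -0.1840
c = −½·[z(H) + z(FA)] = −0.5 × (1.6258 + (-0.1840)) = -0.7209

c = -0.721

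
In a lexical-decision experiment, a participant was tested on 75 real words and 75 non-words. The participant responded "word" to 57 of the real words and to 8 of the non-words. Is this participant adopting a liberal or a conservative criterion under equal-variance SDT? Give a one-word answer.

z(H) = 0.706, z(FA) = -1.244
c = −½·(z(H) + z(FA)) = 0.269
c > 0 → conservative criterion (biased toward responding “no”).

conservative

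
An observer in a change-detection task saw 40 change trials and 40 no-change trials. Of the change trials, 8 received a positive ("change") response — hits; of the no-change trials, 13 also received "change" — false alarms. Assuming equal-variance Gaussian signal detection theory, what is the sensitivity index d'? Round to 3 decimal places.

H = 8/40 = 0.2000
FA = 13/40 = 0.3250
Φ⁻¹(0.2000) = -0.8416, Φ⁻¹(0.3250) = -0.4538
d' = z(H) − z(FA) = -0.8416 − (-0.4538) = -0.3878

d' = -0.388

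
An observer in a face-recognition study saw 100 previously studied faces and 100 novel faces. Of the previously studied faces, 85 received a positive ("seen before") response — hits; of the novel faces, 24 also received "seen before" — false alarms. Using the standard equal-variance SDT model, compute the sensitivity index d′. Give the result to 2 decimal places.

d′ = 1.74

H = 85/100 = 0.8500
FA = 24/100 = 0.2400
Φ⁻¹(H) = Φ⁻¹(0.8500) = 1.0364
Φ⁻¹(FA) = Φ⁻¹(0.2400) = -0.7063
d' = z(H) − z(FA) = 1.0364 − (-0.7063) = 1.7427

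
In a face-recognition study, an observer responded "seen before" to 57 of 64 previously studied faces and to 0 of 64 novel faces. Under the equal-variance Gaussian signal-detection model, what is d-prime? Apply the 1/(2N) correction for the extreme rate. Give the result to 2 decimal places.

d-prime = 3.65

The false-alarm rate is 0/64 = 0, so apply the 1/(2N) correction: FA → 1/(2·64) = 0.00781.
z(H) = z(0.89062) = 1.230
z(FA) = z(0.00781) = -2.418
d' = 1.230 − (-2.418) = 3.648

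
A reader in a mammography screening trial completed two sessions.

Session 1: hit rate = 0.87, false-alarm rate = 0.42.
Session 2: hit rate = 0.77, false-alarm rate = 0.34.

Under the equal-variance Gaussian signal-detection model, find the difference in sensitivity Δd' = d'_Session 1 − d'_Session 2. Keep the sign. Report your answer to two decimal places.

Δd' = 0.18

Session 1: z(0.87) = 1.126, z(0.42) = -0.202, d' = 1.328
Session 2: z(0.77) = 0.739, z(0.34) = -0.412, d' = 1.151
Δd' = d'_Session 1 − d'_Session 2 = 1.328 − 1.151 = 0.177
Session 1 has the higher sensitivity.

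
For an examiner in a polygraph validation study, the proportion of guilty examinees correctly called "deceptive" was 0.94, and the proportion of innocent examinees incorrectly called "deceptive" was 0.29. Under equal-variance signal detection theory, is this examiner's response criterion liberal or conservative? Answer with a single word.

z(H) = 1.555, z(FA) = -0.553
c = −½·(z(H) + z(FA)) = -0.501
c < 0 → liberal criterion (biased toward responding “yes”).

liberal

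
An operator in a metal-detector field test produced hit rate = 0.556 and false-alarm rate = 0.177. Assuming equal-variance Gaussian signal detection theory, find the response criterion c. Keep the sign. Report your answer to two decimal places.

c = 0.39

z(H) = z(0.556) = 0.141
z(FA) = z(0.177) = -0.927
c = −½·[z(H) + z(FA)] = −0.5 × (0.141 + (-0.927)) = 0.393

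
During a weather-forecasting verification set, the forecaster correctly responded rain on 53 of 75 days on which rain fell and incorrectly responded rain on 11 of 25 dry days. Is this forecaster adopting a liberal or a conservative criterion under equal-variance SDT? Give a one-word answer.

liberal

z(H) = 0.544, z(FA) = -0.151
c = −½·(z(H) + z(FA)) = -0.1965
c < 0 → liberal criterion (biased toward responding “yes”).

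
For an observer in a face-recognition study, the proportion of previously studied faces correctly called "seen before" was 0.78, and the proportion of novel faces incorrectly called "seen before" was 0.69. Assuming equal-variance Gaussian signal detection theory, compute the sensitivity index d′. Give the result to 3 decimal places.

d′ = 0.276

z(0.78) = 0.7722, z(0.69) = 0.4959
d' = z(H) − z(FA) = 0.7722 − 0.4959 = 0.2763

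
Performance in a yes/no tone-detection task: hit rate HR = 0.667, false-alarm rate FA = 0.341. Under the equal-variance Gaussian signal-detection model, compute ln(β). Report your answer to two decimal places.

z(H) = z(0.667) = 0.432
z(FA) = z(0.341) = -0.410
ln β = −½·[z(H)² − z(FA)²] = −0.5 × (0.187 − 0.168) = -0.0095

ln β = -0.01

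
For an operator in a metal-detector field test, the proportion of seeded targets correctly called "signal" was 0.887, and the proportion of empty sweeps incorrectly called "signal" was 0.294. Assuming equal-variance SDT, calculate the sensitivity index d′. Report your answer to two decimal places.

z(H) = z(0.887) = 1.211
z(FA) = z(0.294) = -0.542
d' = z(H) − z(FA) = 1.211 − (-0.542) = 1.753

d′ = 1.75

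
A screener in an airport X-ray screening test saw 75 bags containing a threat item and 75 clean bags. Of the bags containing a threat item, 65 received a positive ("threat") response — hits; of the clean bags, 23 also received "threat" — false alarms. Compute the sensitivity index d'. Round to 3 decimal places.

H = 65/75 = 0.8667
FA = 23/75 = 0.3067
z(H) = 1.1109
z(FA) = -0.5052
d' = z(H) − z(FA) = 1.1109 − (-0.5052) = 1.6161

d' = 1.616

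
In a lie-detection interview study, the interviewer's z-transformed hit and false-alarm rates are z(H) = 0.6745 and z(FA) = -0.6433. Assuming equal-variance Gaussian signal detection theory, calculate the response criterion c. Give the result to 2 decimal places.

c = -0.02

c = −½·[z(H) + z(FA)] = −½·(0.6745 + (-0.6433)) = -0.0156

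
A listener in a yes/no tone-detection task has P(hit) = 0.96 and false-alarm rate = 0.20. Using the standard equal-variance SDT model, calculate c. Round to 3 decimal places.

c = -0.455

Φ⁻¹(H) = 1.7507
Φ⁻¹(FA) = -0.8416
c = −½·[z(H) + z(FA)] = −0.5 × (1.7507 + (-0.8416)) = -0.45455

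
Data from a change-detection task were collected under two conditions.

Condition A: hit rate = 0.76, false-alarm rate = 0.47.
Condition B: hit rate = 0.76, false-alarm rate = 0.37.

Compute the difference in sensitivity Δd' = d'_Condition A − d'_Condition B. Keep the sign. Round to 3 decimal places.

Δd' = -0.257

Condition A: z(0.76) = 0.7063, z(0.47) = -0.0753, d' = 0.7816
Condition B: z(0.76) = 0.7063, z(0.37) = -0.3319, d' = 1.0382
Δd' = d'_Condition A − d'_Condition B = 0.7816 − 1.0382 = -0.2566
Condition B has the higher sensitivity.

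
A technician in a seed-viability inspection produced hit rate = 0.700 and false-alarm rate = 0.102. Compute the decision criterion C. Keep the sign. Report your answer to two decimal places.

C = 0.37

z(0.700) = 0.524, z(0.102) = -1.270
c = −½·[z(H) + z(FA)] = −0.5 × (0.524 + (-1.270)) = 0.373
c > 0: the technician has a conservative response bias.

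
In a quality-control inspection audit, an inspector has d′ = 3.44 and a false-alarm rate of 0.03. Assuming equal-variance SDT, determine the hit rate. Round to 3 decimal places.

z(false-alarm rate) = z(0.03) = -1.8808
z(H) = z(FA) + d' = -1.8808 + 3.44 = 1.5592
hit rate = Φ(1.5592) = 0.9405

hit rate = 0.941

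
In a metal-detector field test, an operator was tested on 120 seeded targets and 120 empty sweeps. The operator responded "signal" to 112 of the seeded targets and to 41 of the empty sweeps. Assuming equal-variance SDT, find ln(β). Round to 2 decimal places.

ln β = -1.04

H = 112/120 = 0.9333
FA = 41/120 = 0.3417
Φ⁻¹(0.9333) = 1.501, Φ⁻¹(0.3417) = -0.408
ln β = −½·[z(H)² − z(FA)²] = −0.5 × (2.253 − 0.166) = -1.0435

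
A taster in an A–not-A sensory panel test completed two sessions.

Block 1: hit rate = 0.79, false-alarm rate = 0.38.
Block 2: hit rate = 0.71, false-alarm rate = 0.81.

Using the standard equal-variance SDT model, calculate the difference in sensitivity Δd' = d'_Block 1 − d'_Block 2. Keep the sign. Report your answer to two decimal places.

Block 1: z(0.79) = 0.806, z(0.38) = -0.305, d' = 1.111
Block 2: z(0.71) = 0.553, z(0.81) = 0.878, d' = -0.325
Δd' = d'_Block 1 − d'_Block 2 = 1.111 − (-0.325) = 1.436
Block 1 has the higher sensitivity.

Δd' = 1.44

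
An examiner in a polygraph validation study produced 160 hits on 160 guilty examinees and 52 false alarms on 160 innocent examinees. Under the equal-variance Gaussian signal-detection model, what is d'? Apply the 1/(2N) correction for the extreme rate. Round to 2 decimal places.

d' = 3.19

The hit rate is 160/160 = 1, so apply the 1/(2N) correction: H → 1 − 1/(2·160) = 0.99687.
z(H) = z(0.99687) = 2.734
z(FA) = z(0.32500) = -0.454
d' = 2.734 − (-0.454) = 3.188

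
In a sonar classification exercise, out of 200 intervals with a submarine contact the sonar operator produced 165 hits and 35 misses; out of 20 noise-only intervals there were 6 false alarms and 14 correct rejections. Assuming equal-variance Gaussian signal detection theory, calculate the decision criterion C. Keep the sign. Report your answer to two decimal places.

C = -0.21

H = 165/200 = 0.8250
FA = 6/20 = 0.3000
z(0.8250) = 0.935, z(0.3000) = -0.524
c = −½·[z(H) + z(FA)] = −0.5 × (0.935 + (-0.524)) = -0.2055
c < 0: the sonar operator has a liberal response bias.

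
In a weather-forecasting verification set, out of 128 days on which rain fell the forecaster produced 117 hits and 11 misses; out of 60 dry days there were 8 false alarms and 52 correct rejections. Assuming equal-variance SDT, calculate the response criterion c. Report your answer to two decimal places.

H = 117/128 = 0.9141
FA = 8/60 = 0.1333
z(H) = z(0.9141) = 1.3664
z(FA) = z(0.1333) = -1.1109
c = −½·[z(H) + z(FA)] = −0.5 × (1.3664 + (-1.1109)) = -0.12775
c < 0: the forecaster has a liberal response bias.

c = -0.13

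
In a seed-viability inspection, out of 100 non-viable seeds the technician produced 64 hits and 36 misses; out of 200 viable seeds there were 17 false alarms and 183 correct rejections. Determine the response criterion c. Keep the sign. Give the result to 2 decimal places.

H = 64/100 = 0.6400
FA = 17/200 = 0.0850
z(0.6400) = 0.3585, z(0.0850) = -1.3722
c = −½·[z(H) + z(FA)] = −0.5 × (0.3585 + (-1.3722)) = 0.50685

c = 0.51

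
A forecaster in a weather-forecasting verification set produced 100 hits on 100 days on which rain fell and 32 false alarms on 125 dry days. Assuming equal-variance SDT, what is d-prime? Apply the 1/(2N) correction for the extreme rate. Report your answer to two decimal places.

The hit rate is 100/100 = 1, so apply the 1/(2N) correction: H → 1 − 1/(2·100) = 0.99500.
z(H) = z(0.99500) = 2.576
z(FA) = z(0.25600) = -0.656
d' = 2.576 − (-0.656) = 3.232

d-prime = 3.23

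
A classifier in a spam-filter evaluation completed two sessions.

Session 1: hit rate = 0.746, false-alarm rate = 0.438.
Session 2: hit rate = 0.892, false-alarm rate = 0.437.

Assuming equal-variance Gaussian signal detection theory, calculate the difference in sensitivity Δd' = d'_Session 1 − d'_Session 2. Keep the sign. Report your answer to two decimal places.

Δd' = -0.58

Session 1: z(0.746) = 0.662, z(0.438) = -0.156, d' = 0.818
Session 2: z(0.892) = 1.237, z(0.437) = -0.159, d' = 1.396
Δd' = d'_Session 1 − d'_Session 2 = 0.818 − 1.396 = -0.578
Session 2 has the higher sensitivity.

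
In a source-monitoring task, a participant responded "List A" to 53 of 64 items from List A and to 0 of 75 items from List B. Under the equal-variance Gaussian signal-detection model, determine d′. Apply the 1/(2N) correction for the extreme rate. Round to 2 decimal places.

The false-alarm rate is 0/75 = 0, so apply the 1/(2N) correction: FA → 1/(2·75) = 0.00667.
z(H) = z(0.82812) = 0.947
z(FA) = z(0.00667) = -2.475
d' = 0.947 − (-2.475) = 3.422

d′ = 3.42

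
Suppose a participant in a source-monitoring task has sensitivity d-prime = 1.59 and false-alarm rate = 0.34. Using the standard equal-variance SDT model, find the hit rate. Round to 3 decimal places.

z(false-alarm rate) = z(0.34) = -0.4125
z(H) = z(FA) + d' = -0.4125 + 1.59 = 1.1775
hit rate = Φ(1.1775) = 0.8805

hit rate = 0.881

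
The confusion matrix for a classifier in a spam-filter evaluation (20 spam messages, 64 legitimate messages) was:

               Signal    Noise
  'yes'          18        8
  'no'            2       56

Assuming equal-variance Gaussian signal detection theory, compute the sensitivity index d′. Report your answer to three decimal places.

H = 18/20 = 0.9000
FA = 8/64 = 0.1250
Φ⁻¹(H) = 1.2816
Φ⁻¹(FA) = -1.1503
d' = z(H) − z(FA) = 1.2816 − (-1.1503) = 2.4319

d′ = 2.432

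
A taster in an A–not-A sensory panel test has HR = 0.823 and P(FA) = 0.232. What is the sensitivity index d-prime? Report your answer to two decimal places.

d-prime = 1.66

Φ⁻¹(0.823) = 0.927, Φ⁻¹(0.232) = -0.732
d' = z(H) − z(FA) = 0.927 − (-0.732) = 1.659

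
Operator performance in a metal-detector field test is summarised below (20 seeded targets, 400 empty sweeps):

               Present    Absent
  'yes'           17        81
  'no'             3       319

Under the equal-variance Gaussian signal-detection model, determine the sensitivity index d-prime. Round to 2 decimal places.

d-prime = 1.87

H = 17/20 = 0.8500
FA = 81/400 = 0.2025
z(0.8500) = 1.0364, z(0.2025) = -0.8327
d' = z(H) − z(FA) = 1.0364 − (-0.8327) = 1.8691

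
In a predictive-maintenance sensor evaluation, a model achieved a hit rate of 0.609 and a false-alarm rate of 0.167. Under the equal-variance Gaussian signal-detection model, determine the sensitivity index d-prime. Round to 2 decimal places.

d-prime = 1.24

z(0.609) = 0.277, z(0.167) = -0.966
d' = z(H) − z(FA) = 0.277 − (-0.966) = 1.243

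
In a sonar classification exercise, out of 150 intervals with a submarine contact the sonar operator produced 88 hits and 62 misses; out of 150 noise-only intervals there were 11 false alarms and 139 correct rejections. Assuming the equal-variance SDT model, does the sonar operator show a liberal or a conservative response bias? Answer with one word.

conservative

z(H) = 0.219, z(FA) = -1.451
c = −½·(z(H) + z(FA)) = 0.616
c > 0 → conservative criterion (biased toward responding “no”).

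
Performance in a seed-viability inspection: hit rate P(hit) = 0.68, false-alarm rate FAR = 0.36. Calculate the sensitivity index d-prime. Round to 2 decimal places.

d-prime = 0.83

z(H) = z(0.68) = 0.468
z(FA) = z(0.36) = -0.358
d' = z(H) − z(FA) = 0.468 − (-0.358) = 0.826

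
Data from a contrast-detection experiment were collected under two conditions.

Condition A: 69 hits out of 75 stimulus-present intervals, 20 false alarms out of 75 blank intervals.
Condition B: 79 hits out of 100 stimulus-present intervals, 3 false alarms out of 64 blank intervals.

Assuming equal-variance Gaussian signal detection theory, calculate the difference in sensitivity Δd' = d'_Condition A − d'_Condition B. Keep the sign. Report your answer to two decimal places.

Condition A: z(0.9200) = 1.405, z(0.2667) = -0.623, d' = 2.028
Condition B: z(0.7900) = 0.806, z(0.0469) = -1.676, d' = 2.482
Δd' = d'_Condition A − d'_Condition B = 2.028 − 2.482 = -0.454
Condition B has the higher sensitivity.

Δd' = -0.45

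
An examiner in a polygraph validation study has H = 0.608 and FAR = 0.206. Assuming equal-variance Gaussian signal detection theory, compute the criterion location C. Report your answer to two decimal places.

C = 0.27

Φ⁻¹(H) = 0.274
Φ⁻¹(FA) = -0.820
c = −½·[z(H) + z(FA)] = −0.5 × (0.274 + (-0.820)) = 0.273
c > 0: the examiner has a conservative response bias.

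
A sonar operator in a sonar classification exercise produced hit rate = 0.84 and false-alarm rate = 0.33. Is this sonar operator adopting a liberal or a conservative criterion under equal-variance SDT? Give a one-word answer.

liberal

z(H) = 0.994, z(FA) = -0.440
c = −½·(z(H) + z(FA)) = -0.277
c < 0 → liberal criterion (biased toward responding “yes”).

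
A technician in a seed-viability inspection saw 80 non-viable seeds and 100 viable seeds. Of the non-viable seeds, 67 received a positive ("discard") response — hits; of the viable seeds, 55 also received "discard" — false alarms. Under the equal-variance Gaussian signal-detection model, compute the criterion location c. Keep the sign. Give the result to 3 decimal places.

H = 67/80 = 0.8375
FA = 55/100 = 0.5500
Φ⁻¹(H) = Φ⁻¹(0.8375) = 0.9842
Φ⁻¹(FA) = Φ⁻¹(0.5500) = 0.1257
c = −½·[z(H) + z(FA)] = −0.5 × (0.9842 + 0.1257) = -0.55495
c < 0: the technician has a liberal response bias.

c = -0.555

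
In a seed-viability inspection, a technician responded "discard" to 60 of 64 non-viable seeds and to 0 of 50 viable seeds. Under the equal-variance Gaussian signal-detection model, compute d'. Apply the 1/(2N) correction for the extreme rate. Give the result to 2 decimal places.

The false-alarm rate is 0/50 = 0, so apply the 1/(2N) correction: FA → 1/(2·50) = 0.01000.
z(H) = z(0.93750) = 1.534
z(FA) = z(0.01000) = -2.326
d' = 1.534 − (-2.326) = 3.860

d' = 3.86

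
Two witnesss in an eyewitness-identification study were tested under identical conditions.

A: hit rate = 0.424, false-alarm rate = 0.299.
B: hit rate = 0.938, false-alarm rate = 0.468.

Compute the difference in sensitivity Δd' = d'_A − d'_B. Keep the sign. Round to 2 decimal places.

Δd' = -1.28

A: z(0.424) = -0.192, z(0.299) = -0.527, d' = 0.335
B: z(0.938) = 1.538, z(0.468) = -0.080, d' = 1.618
Δd' = d'_A − d'_B = 0.335 − 1.618 = -1.283
B has the higher sensitivity.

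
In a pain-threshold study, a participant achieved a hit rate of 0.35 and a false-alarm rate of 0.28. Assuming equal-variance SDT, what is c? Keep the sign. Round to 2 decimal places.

z(H) = z(0.35) = -0.385
z(FA) = z(0.28) = -0.583
c = −½·[z(H) + z(FA)] = −0.5 × (-0.385 + (-0.583)) = 0.484

c = 0.48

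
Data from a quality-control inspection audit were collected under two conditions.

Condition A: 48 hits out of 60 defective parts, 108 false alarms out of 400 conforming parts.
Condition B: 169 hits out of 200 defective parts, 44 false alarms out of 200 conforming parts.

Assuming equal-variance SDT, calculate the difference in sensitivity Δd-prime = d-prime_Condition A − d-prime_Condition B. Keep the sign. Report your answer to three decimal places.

Condition A: z(0.8000) = 0.8416, z(0.2700) = -0.6128, d' = 1.4544
Condition B: z(0.8450) = 1.0152, z(0.2200) = -0.7722, d' = 1.7874
Δd' = d'_Condition A − d'_Condition B = 1.4544 − 1.7874 = -0.3330
Condition B has the higher sensitivity.

Δd-prime = -0.333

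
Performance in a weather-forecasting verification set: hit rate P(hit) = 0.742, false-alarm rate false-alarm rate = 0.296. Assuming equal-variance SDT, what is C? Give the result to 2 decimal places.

C = -0.06

z(H) = 0.650
z(FA) = -0.536
c = −½·[z(H) + z(FA)] = −0.5 × (0.650 + (-0.536)) = -0.057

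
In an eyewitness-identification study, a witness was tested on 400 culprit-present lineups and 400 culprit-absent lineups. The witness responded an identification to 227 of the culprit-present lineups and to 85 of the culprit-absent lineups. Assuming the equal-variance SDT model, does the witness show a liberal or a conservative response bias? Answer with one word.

conservative

z(H) = 0.170, z(FA) = -0.798
c = −½·(z(H) + z(FA)) = 0.314
c > 0 → conservative criterion (biased toward responding “no”).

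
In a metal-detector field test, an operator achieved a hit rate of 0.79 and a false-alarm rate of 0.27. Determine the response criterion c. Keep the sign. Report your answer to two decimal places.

c = -0.10

Φ⁻¹(H) = Φ⁻¹(0.79) = 0.8064
Φ⁻¹(FA) = Φ⁻¹(0.27) = -0.6128
c = −½·[z(H) + z(FA)] = −0.5 × (0.8064 + (-0.6128)) = -0.0968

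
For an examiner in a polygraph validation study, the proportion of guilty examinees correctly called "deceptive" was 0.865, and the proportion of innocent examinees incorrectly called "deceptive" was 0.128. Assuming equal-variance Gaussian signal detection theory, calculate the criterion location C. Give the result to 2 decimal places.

C = 0.02

Φ⁻¹(H) = 1.1031
Φ⁻¹(FA) = -1.1359
c = −½·[z(H) + z(FA)] = −0.5 × (1.1031 + (-1.1359)) = 0.0164
c > 0: the examiner has a conservative response bias.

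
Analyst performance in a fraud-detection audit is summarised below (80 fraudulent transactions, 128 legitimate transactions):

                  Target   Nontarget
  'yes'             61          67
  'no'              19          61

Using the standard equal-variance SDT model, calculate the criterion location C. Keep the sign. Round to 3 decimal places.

C = -0.387

H = 61/80 = 0.7625
FA = 67/128 = 0.5234
z(H) = 0.7144
z(FA) = 0.0587
c = −½·[z(H) + z(FA)] = −0.5 × (0.7144 + 0.0587) = -0.38655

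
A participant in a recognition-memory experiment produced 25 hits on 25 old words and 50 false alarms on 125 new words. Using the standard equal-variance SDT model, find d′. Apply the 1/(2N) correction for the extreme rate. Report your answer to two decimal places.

d′ = 2.31

The hit rate is 25/25 = 1, so apply the 1/(2N) correction: H → 1 − 1/(2·25) = 0.98000.
z(H) = z(0.98000) = 2.054
z(FA) = z(0.40000) = -0.253
d' = 2.054 − (-0.253) = 2.307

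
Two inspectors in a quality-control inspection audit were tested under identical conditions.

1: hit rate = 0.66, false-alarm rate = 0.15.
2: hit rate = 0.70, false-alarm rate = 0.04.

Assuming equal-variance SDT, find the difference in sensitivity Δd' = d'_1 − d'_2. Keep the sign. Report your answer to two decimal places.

1: z(0.66) = 0.412, z(0.15) = -1.036, d' = 1.448
2: z(0.70) = 0.524, z(0.04) = -1.751, d' = 2.275
Δd' = d'_1 − d'_2 = 1.448 − 2.275 = -0.827
2 has the higher sensitivity.

Δd' = -0.83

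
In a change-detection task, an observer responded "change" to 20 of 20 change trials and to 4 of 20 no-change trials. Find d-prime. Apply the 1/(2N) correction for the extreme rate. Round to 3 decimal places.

d-prime = 2.802

The hit rate is 20/20 = 1, so apply the 1/(2N) correction: H → 1 − 1/(2·20) = 0.97500.
z(H) = z(0.97500) = 1.9600
z(FA) = z(0.20000) = -0.8416
d' = 1.9600 − (-0.8416) = 2.8016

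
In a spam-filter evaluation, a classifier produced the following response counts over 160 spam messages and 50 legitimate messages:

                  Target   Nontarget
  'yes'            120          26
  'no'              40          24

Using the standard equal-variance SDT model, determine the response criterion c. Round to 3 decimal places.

c = -0.362

H = 120/160 = 0.7500
FA = 26/50 = 0.5200
Φ⁻¹(0.7500) = 0.6745, Φ⁻¹(0.5200) = 0.0502
c = −½·[z(H) + z(FA)] = −0.5 × (0.6745 + 0.0502) = -0.36235
c < 0: the classifier has a liberal response bias.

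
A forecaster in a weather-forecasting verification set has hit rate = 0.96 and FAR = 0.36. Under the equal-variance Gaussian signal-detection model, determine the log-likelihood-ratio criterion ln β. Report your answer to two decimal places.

z(H) = 1.751
z(FA) = -0.358
ln β = −½·[z(H)² − z(FA)²] = −0.5 × (3.066 − 0.128) = -1.469

ln β = -1.47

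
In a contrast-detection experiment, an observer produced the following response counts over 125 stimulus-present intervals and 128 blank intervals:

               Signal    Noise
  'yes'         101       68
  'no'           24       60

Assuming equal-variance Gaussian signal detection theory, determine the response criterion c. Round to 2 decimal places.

c = -0.47

H = 101/125 = 0.8080
FA = 68/128 = 0.5312
z(H) = z(0.8080) = 0.871
z(FA) = z(0.5312) = 0.078
c = −½·[z(H) + z(FA)] = −0.5 × (0.871 + 0.078) = -0.4745
c < 0: the observer has a liberal response bias.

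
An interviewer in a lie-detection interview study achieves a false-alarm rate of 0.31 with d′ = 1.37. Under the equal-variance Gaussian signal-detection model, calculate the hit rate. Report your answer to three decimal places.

hit rate = 0.809

z(false-alarm rate) = z(0.31) = -0.4959
z(H) = z(FA) + d' = -0.4959 + 1.37 = 0.8741
hit rate = Φ(0.8741) = 0.8090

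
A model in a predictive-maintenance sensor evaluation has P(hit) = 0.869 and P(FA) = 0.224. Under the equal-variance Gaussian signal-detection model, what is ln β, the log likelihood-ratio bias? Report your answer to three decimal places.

ln β = -0.341

z(0.869) = 1.1217, z(0.224) = -0.7588
ln β = −½·[z(H)² − z(FA)²] = −0.5 × (1.2582 − 0.5758) = -0.3412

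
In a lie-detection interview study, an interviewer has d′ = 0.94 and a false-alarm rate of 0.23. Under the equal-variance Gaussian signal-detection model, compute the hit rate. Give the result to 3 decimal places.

hit rate = 0.580

z(false-alarm rate) = z(0.23) = -0.7388
z(H) = z(FA) + d' = -0.7388 + 0.94 = 0.2012
hit rate = Φ(0.2012) = 0.5797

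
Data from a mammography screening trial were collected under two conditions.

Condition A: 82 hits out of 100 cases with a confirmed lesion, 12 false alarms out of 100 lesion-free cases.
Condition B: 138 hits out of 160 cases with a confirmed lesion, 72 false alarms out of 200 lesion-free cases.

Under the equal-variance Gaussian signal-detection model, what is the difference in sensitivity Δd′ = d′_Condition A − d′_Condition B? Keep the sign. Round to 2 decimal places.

Condition A: z(0.8200) = 0.915, z(0.1200) = -1.175, d' = 2.090
Condition B: z(0.8625) = 1.092, z(0.3600) = -0.358, d' = 1.450
Δd' = d'_Condition A − d'_Condition B = 2.090 − 1.450 = 0.640
Condition A has the higher sensitivity.

Δd′ = 0.64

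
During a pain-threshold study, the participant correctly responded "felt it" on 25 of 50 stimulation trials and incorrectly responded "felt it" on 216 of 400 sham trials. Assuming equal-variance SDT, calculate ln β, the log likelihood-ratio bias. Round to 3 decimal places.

H = 25/50 = 0.5000
FA = 216/400 = 0.5400
z(0.5000) = 0.0000, z(0.5400) = 0.1004
ln β = −½·[z(H)² − z(FA)²] = −0.5 × (0.0000 − 0.0101) = 0.00505

ln β = 0.005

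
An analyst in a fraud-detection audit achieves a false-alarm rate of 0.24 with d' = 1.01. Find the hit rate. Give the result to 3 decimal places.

hit rate = 0.619

z(false-alarm rate) = z(0.24) = -0.7063
z(H) = z(FA) + d' = -0.7063 + 1.01 = 0.3037
hit rate = Φ(0.3037) = 0.6193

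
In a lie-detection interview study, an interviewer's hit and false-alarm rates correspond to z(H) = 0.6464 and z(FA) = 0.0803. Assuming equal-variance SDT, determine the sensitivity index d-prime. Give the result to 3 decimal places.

d' = z(H) − z(FA) = 0.6464 − 0.0803 = 0.5661

d-prime = 0.566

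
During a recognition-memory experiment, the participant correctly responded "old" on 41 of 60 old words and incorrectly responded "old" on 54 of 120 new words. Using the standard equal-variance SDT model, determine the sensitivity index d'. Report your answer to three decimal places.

d' = 0.603

H = 41/60 = 0.6833
FA = 54/120 = 0.4500
z(H) = 0.4769
z(FA) = -0.1257
d' = z(H) − z(FA) = 0.4769 − (-0.1257) = 0.6026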